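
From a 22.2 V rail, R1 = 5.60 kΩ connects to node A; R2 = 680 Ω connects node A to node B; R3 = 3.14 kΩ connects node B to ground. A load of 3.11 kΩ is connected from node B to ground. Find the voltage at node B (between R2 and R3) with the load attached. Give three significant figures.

At node B, R3 is in parallel with the load: R3‖R_L = 1562 Ω.
Below node A the resistance is R2 + (R3‖R_L) = 2242 Ω, so V_A = 22.2 × 2242/7842 = 6.348 V.
Then V_B = V_A × (R3‖R_L)/(R2 + R3‖R_L) = 6.348 × 1562/2242 = 4.42 V.

V ≈ 4.42 V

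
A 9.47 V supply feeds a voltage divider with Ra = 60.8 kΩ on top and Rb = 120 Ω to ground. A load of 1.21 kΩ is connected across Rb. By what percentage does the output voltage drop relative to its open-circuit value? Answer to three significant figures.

9.01 %

The divider's output (Thévenin) resistance is Ra‖Rb = 119.8 Ω.
Fractional drop under load = R_th/(R_th + R_L) = 119.8 / (119.8 + 1210) = 0.09006.
So the output falls by 9.01 %.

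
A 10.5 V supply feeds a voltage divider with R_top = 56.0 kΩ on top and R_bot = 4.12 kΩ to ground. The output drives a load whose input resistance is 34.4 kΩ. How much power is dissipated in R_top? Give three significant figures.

P ≈ 1.73 mW

Total resistance from the source is R_top + (R_bot‖R_L) = 59.68 kΩ, so I = 10.5/59.68 kΩ = 0.1759 mA.
P = I²·R_top = (0.1759 mA)² × 56.0 kΩ = 1.73 mW.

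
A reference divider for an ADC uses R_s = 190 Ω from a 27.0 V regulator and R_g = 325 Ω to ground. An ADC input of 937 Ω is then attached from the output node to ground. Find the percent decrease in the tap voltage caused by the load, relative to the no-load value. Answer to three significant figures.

11.3 %

The divider's output (Thévenin) resistance is R_s‖R_g = 119.9 Ω.
Fractional drop under load = R_th/(R_th + R_L) = 119.9 / (119.9 + 937) = 0.1134.
So the output falls by 11.3 %.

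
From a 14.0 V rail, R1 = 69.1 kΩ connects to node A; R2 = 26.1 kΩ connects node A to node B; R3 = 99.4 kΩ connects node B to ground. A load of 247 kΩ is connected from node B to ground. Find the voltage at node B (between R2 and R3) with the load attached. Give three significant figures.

V ≈ 5.97 V

At node B, R3 is in parallel with the load: R3‖R_L = 70.88 kΩ.
Below node A the resistance is R2 + (R3‖R_L) = 96.98 kΩ, so V_A = 14.0 × 96.98/166.1 = 8.175 V.
Then V_B = V_A × (R3‖R_L)/(R2 + R3‖R_L) = 8.175 × 70.88/96.98 = 5.97 V.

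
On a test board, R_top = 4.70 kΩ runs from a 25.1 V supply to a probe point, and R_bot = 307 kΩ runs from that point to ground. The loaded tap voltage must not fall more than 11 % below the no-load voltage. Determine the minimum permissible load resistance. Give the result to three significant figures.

Output resistance R_th = R_top‖R_bot = (4.70 × 307)/311.7 = 4.629 kΩ.
The fractional drop is R_th/(R_th + R_L); requiring this ≤ 0.110 gives R_L ≥ R_th(1/0.110 − 1) = 4.629 × 8.091 = 37.5 kΩ.

R_L(min) ≈ 37.5 kΩ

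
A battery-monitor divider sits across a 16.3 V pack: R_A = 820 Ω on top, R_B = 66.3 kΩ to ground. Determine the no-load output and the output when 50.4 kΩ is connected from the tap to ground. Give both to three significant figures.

Unloaded: 16.1 V; loaded: 15.8 V

Open-circuit: V = 16.3 × 66300/(820 + 66300) = 16.1 V.
With the load, R_B becomes R_B‖R_L = 28630 Ω, so V = 16.3 × 28630/29450 = 15.8 V.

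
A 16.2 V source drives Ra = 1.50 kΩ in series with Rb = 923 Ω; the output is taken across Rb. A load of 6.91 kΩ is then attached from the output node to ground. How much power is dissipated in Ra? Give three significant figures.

P ≈ 73.5 mW

Total resistance from the source is Ra + (Rb‖R_L) = 2314 Ω, so I = 16.2/2314 Ω = 7.000 mA.
P = I²·Ra = (7.000 mA)² × 1.50 kΩ = 73.5 mW.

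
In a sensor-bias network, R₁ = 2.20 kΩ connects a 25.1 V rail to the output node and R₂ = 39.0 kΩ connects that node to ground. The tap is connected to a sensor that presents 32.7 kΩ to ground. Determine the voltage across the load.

V_out ≈ 22.3 V

The load sits in parallel with R₂: R₂‖R_L = (39.0 × 32.7) / (39.0 + 32.7) = 17.79 kΩ.
V_out = 25.1 × 17.79 / (2.20 + 17.79) = 25.1 × 17.79/19.99 = 22.3 V.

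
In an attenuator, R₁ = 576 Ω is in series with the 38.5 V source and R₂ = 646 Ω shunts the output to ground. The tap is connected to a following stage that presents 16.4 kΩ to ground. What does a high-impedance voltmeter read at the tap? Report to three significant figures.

V_out ≈ 20.0 V

The load sits in parallel with R₂: R₂‖R_L = (646 × 16400) / (646 + 16400) = 621.5 Ω.
V_out = 38.5 × 621.5 / (576 + 621.5) = 38.5 × 621.5/1198 = 20.0 V.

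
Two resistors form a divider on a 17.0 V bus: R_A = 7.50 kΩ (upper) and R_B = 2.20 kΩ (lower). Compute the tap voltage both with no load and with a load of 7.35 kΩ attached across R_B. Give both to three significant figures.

Unloaded: 3.86 V; loaded: 3.13 V

Open-circuit: V = 17.0 × 2.20/(7.50 + 2.20) = 3.86 V.
With the load, R_B becomes R_B‖R_L = 1.693 kΩ, so V = 17.0 × 1.693/9.193 = 3.13 V.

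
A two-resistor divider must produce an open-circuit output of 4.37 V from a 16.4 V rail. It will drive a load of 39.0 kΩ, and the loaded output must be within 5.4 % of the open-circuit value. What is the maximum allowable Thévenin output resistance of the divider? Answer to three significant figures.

Loading drop = R_th/(R_th + R_L) ≤ 0.0540, so R_th ≤ R_L · ε/(1−ε) = 39.0 kΩ × 0.0540/0.9460 = 2.23 kΩ.
(Any R1, R2 with R2/(R1+R2) = 0.266 and R1‖R2 ≤ 2.23 kΩ will meet the spec.)

R_th ≤ 2.23 kΩ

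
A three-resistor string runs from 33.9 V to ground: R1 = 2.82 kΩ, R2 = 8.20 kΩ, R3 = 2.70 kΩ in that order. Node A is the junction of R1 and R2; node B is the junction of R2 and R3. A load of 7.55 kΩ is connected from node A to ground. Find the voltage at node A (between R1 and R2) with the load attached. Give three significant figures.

V ≈ 20.8 V

Below node A the series string R2+R3 = 10.90 kΩ sits in parallel with the 7.55 kΩ load: 4.460 kΩ.
V_A = 33.9 × 4.460/(2.82 + 4.460) = 20.8 V.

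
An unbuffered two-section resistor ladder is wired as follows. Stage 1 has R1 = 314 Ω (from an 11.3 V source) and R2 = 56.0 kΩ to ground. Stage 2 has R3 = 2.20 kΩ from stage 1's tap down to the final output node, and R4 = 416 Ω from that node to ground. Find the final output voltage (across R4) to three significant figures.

Stage 2 presents R3+R4 = 2616 Ω as a load on stage 1's tap.
Stage 1's lower leg becomes R2‖(R3+R4) = 2499 Ω, so V_mid = 11.3 × 2499/2813 = 10.04 V.
Stage 2 is itself unloaded: V_out = V_mid × R4/(R3+R4) = 10.04 × 416/2616 = 1.60 V.

V_out ≈ 1.60 V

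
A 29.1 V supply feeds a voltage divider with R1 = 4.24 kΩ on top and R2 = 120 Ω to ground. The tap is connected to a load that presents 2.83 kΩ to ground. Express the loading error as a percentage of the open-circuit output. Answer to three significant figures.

3.96 %

The divider's output (Thévenin) resistance is R1‖R2 = 116.7 Ω.
Fractional drop under load = R_th/(R_th + R_L) = 116.7 / (116.7 + 2830) = 0.03960.
So the output falls by 3.96 %.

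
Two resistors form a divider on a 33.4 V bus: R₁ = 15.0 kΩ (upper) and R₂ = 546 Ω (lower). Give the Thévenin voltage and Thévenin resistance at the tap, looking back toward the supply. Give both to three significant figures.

V_th = 1.17 V, R_th = 527 Ω

V_th is the open-circuit tap voltage: 33.4 × 546/(15000 + 546) = 1.17 V.
With the supply zeroed, R₁ and R₂ appear in parallel from the tap: R_th = R₁‖R₂ = (15000 × 546)/15550 = 527 Ω.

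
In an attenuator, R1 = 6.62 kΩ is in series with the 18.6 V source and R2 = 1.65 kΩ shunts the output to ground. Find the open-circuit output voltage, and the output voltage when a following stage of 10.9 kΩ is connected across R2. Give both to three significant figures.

Open-circuit: V = 18.6 × 1.65/(6.62 + 1.65) = 3.71 V.
With the load, R2 becomes R2‖R_L = 1.433 kΩ, so V = 18.6 × 1.433/8.053 = 3.31 V.

Unloaded: 3.71 V; loaded: 3.31 V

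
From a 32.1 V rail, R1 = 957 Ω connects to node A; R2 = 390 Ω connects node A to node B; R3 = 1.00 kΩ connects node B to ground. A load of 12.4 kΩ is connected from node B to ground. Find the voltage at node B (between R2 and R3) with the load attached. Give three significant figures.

V ≈ 13.1 V

At node B, R3 is in parallel with the load: R3‖R_L = 925.4 Ω.
Below node A the resistance is R2 + (R3‖R_L) = 1315 Ω, so V_A = 32.1 × 1315/2272 = 18.58 V.
Then V_B = V_A × (R3‖R_L)/(R2 + R3‖R_L) = 18.58 × 925.4/1315 = 13.1 V.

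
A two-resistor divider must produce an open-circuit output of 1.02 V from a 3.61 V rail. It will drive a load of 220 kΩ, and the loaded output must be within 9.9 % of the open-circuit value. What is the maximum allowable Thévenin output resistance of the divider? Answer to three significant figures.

R_th ≤ 24.2 kΩ

Loading drop = R_th/(R_th + R_L) ≤ 0.0990, so R_th ≤ R_L · ε/(1−ε) = 220 kΩ × 0.0990/0.9010 = 24.2 kΩ.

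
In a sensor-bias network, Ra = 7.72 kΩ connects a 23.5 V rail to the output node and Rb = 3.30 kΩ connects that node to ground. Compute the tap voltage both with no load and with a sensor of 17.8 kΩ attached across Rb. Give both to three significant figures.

Open-circuit: V = 23.5 × 3.30/(7.72 + 3.30) = 7.04 V.
With the load, Rb becomes Rb‖R_L = 2.784 kΩ, so V = 23.5 × 2.784/10.50 = 6.23 V.

Unloaded: 7.04 V; loaded: 6.23 V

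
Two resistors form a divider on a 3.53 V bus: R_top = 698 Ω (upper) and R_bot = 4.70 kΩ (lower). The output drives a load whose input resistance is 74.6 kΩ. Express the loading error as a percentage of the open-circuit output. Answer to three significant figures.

0.808 %

The divider's output (Thévenin) resistance is R_top‖R_bot = 607.7 Ω.
Fractional drop under load = R_th/(R_th + R_L) = 607.7 / (607.7 + 74600) = 0.008081.
So the output falls by 0.808 %.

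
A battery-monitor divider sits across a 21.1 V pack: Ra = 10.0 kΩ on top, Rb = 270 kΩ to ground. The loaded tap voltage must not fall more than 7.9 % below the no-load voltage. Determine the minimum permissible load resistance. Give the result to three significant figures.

Output resistance R_th = Ra‖Rb = (10.0 × 270)/280.0 = 9.643 kΩ.
The fractional drop is R_th/(R_th + R_L); requiring this ≤ 0.0790 gives R_L ≥ R_th(1/0.0790 − 1) = 9.643 × 11.66 = 112 kΩ.

R_L(min) ≈ 112 kΩ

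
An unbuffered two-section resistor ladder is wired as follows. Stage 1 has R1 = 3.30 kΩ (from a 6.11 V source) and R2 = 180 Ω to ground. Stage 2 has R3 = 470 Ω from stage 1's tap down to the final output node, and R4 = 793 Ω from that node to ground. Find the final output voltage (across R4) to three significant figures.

V_out ≈ 0.175 V

Stage 2 presents R3+R4 = 1263 Ω as a load on stage 1's tap.
Stage 1's lower leg becomes R2‖(R3+R4) = 157.5 Ω, so V_mid = 6.11 × 157.5/3458 = 0.2784 V.
Stage 2 is itself unloaded: V_out = V_mid × R4/(R3+R4) = 0.2784 × 793/1263 = 0.175 V.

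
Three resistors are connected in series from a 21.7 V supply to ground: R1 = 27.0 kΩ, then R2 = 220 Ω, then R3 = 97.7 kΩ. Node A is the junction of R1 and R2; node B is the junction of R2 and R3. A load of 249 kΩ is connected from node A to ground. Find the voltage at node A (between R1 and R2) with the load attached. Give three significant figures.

Below node A the series string R2+R3 = 97920 Ω sits in parallel with the 249000 Ω load: 70280 Ω.
V_A = 21.7 × 70280/(27000 + 70280) = 15.7 V.

V ≈ 15.7 V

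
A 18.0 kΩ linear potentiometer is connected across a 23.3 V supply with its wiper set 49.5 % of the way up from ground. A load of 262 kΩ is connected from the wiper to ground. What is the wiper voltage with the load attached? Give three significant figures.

V ≈ 11.3 V

The wiper splits the pot into (1−α)R = 9.090 kΩ above and αR = 8.910 kΩ below.
Lower section ‖ load = 8.617 kΩ.
V_wiper = 23.3 × 8.617/(9.090 + 8.617) = 11.3 V.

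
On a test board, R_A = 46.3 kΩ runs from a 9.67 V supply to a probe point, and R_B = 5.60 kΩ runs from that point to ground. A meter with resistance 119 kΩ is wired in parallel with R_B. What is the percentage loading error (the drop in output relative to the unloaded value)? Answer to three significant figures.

4.03 %

The divider's output (Thévenin) resistance is R_A‖R_B = 4.996 kΩ.
Fractional drop under load = R_th/(R_th + R_L) = 4.996 / (4.996 + 119) = 0.04029.
So the output falls by 4.03 %.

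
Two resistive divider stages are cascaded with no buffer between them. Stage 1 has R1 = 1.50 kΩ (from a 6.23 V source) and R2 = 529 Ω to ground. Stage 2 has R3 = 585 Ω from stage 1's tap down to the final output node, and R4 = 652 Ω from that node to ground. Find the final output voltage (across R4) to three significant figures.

Stage 2 presents R3+R4 = 1237 Ω as a load on stage 1's tap.
Stage 1's lower leg becomes R2‖(R3+R4) = 370.5 Ω, so V_mid = 6.23 × 370.5/1871 = 1.234 V.
Stage 2 is itself unloaded: V_out = V_mid × R4/(R3+R4) = 1.234 × 652/1237 = 0.650 V.

V_out ≈ 0.650 V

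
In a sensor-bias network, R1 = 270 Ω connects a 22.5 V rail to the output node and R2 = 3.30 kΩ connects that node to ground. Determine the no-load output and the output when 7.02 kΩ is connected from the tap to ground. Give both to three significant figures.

Unloaded: 20.8 V; loaded: 20.1 V

Open-circuit: V = 22.5 × 3300/(270 + 3300) = 20.8 V.
With the load, R2 becomes R2‖R_L = 2245 Ω, so V = 22.5 × 2245/2515 = 20.1 V.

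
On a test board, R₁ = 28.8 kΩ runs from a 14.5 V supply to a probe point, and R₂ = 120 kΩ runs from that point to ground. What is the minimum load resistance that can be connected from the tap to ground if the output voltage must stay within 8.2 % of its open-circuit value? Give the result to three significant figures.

R_L(min) ≈ 260 kΩ

Output resistance R_th = R₁‖R₂ = (28.8 × 120)/148.8 = 23.23 kΩ.
The fractional drop is R_th/(R_th + R_L); requiring this ≤ 0.0820 gives R_L ≥ R_th(1/0.0820 − 1) = 23.23 × 11.20 = 260 kΩ.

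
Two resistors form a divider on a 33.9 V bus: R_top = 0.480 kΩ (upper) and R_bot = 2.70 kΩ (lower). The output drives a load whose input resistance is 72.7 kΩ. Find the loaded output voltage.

V_out ≈ 28.6 V

The load sits in parallel with R_bot: R_bot‖R_L = (2700 × 72700) / (2700 + 72700) = 2603 Ω.
V_out = 33.9 × 2603 / (480 + 2603) = 33.9 × 2603/3083 = 28.6 V.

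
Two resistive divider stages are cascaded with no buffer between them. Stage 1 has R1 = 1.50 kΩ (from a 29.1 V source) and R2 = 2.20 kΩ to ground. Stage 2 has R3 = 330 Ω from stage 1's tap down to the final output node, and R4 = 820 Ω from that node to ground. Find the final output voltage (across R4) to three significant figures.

Stage 2 presents R3+R4 = 1150 Ω as a load on stage 1's tap.
Stage 1's lower leg becomes R2‖(R3+R4) = 755.2 Ω, so V_mid = 29.1 × 755.2/2255 = 9.745 V.
Stage 2 is itself unloaded: V_out = V_mid × R4/(R3+R4) = 9.745 × 820/1150 = 6.95 V.

V_out ≈ 6.95 V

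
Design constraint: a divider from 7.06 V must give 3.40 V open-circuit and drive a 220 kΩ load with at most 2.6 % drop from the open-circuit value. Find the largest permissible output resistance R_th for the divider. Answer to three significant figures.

R_th ≤ 5.87 kΩ

Loading drop = R_th/(R_th + R_L) ≤ 0.0260, so R_th ≤ R_L · ε/(1−ε) = 220 kΩ × 0.0260/0.9740 = 5.87 kΩ.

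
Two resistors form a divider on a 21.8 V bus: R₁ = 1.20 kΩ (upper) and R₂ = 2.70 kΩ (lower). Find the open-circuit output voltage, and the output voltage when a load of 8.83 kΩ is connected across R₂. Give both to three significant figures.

Open-circuit: V = 21.8 × 2.70/(1.20 + 2.70) = 15.1 V.
With the load, R₂ becomes R₂‖R_L = 2.068 kΩ, so V = 21.8 × 2.068/3.268 = 13.8 V.

Unloaded: 15.1 V; loaded: 13.8 V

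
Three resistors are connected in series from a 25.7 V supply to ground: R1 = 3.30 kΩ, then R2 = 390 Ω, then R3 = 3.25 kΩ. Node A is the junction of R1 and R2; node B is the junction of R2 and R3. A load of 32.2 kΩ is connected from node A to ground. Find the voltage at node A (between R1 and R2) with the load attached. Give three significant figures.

V ≈ 12.8 V

Below node A the series string R2+R3 = 3640 Ω sits in parallel with the 32200 Ω load: 3270 Ω.
V_A = 25.7 × 3270/(3300 + 3270) = 12.8 V.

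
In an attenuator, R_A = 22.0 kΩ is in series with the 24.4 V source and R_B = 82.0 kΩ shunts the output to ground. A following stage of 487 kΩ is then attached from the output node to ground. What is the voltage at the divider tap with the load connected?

V_out ≈ 18.6 V

The load sits in parallel with R_B: R_B‖R_L = (82.0 × 487) / (82.0 + 487) = 70.18 kΩ.
V_out = 24.4 × 70.18 / (22.0 + 70.18) = 24.4 × 70.18/92.18 = 18.6 V.
(Unloaded it would have been 19.2 V.)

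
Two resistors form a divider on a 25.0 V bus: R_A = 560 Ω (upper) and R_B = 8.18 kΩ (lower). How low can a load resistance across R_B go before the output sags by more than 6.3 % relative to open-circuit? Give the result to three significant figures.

R_L(min) ≈ 7.80 kΩ

Output resistance R_th = R_A‖R_B = (560 × 8180)/8740 = 524.1 Ω.
The fractional drop is R_th/(R_th + R_L); requiring this ≤ 0.0630 gives R_L ≥ R_th(1/0.0630 − 1) = 524.1 × 14.87 = 7.80 kΩ.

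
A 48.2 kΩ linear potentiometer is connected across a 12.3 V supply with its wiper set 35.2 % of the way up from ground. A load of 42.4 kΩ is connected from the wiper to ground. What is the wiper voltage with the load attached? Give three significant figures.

The wiper splits the pot into (1−α)R = 31.23 kΩ above and αR = 16.97 kΩ below.
Lower section ‖ load = 12.12 kΩ.
V_wiper = 12.3 × 12.12/(31.23 + 12.12) = 3.44 V.

V ≈ 3.44 V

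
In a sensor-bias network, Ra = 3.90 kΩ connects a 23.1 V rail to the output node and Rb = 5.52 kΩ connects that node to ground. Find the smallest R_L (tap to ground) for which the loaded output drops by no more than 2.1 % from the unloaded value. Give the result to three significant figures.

R_L(min) ≈ 107 kΩ

Output resistance R_th = Ra‖Rb = (3.90 × 5.52)/9.420 = 2.285 kΩ.
The fractional drop is R_th/(R_th + R_L); requiring this ≤ 0.0210 gives R_L ≥ R_th(1/0.0210 − 1) = 2.285 × 46.62 = 107 kΩ.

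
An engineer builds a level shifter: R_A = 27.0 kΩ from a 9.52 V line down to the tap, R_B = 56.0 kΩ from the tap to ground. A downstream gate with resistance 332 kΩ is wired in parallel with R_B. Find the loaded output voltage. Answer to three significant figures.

V_out ≈ 6.09 V

The load sits in parallel with R_B: R_B‖R_L = (56.0 × 332) / (56.0 + 332) = 47.92 kΩ.
V_out = 9.52 × 47.92 / (27.0 + 47.92) = 9.52 × 47.92/74.92 = 6.09 V.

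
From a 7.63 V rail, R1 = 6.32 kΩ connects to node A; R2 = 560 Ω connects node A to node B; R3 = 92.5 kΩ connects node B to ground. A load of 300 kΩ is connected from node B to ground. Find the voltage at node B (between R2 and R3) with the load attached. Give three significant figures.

At node B, R3 is in parallel with the load: R3‖R_L = 70700 Ω.
Below node A the resistance is R2 + (R3‖R_L) = 71260 Ω, so V_A = 7.63 × 71260/77580 = 7.008 V.
Then V_B = V_A × (R3‖R_L)/(R2 + R3‖R_L) = 7.008 × 70700/71260 = 6.95 V.

V ≈ 6.95 V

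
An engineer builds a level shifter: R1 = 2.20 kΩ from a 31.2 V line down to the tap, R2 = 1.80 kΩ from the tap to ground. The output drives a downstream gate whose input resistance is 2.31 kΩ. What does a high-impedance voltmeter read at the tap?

V_out ≈ 9.83 V

The load sits in parallel with R2: R2‖R_L = (1.80 × 2.31) / (1.80 + 2.31) = 1.012 kΩ.
V_out = 31.2 × 1.012 / (2.20 + 1.012) = 31.2 × 1.012/3.212 = 9.83 V.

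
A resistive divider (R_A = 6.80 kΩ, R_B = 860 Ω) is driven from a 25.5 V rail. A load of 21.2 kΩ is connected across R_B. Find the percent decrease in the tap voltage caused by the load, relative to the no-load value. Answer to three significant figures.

3.48 %

The divider's output (Thévenin) resistance is R_A‖R_B = 763.4 Ω.
Fractional drop under load = R_th/(R_th + R_L) = 763.4 / (763.4 + 21200) = 0.03476.
So the output falls by 3.48 %.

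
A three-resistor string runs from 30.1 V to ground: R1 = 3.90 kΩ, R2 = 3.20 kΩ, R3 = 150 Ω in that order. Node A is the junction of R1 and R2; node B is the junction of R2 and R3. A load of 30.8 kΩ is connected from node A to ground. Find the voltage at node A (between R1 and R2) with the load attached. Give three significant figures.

Below node A the series string R2+R3 = 3350 Ω sits in parallel with the 30800 Ω load: 3021 Ω.
V_A = 30.1 × 3021/(3900 + 3021) = 13.1 V.

V ≈ 13.1 V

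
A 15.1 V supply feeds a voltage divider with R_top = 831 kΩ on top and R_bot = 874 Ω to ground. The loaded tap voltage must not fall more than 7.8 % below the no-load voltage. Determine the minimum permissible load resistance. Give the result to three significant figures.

R_L(min) ≈ 10.3 kΩ

Output resistance R_th = R_top‖R_bot = (831000 × 874)/831900 = 873.1 Ω.
The fractional drop is R_th/(R_th + R_L); requiring this ≤ 0.0780 gives R_L ≥ R_th(1/0.0780 − 1) = 873.1 × 11.82 = 10.3 kΩ.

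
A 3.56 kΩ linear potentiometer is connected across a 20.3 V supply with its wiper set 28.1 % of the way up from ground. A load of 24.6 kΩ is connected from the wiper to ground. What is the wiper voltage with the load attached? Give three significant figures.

The wiper splits the pot into (1−α)R = 2.560 kΩ above and αR = 1.000 kΩ below.
Lower section ‖ load = 0.9613 kΩ.
V_wiper = 20.3 × 0.9613/(2.560 + 0.9613) = 5.54 V.

V ≈ 5.54 V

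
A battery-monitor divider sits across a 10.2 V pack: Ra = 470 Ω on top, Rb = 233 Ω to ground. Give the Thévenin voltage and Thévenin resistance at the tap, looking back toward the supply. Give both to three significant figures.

V_th is the open-circuit tap voltage: 10.2 × 233/(470 + 233) = 3.38 V.
With the supply zeroed, Ra and Rb appear in parallel from the tap: R_th = Ra‖Rb = (470 × 233)/703.0 = 156 Ω.

V_th = 3.38 V, R_th = 156 Ω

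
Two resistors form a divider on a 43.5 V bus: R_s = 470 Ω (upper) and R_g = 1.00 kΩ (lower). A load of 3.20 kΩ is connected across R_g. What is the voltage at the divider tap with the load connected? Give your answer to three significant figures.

V_out ≈ 26.9 V

The load sits in parallel with R_g: R_g‖R_L = (1000 × 3200) / (1000 + 3200) = 761.9 Ω.
V_out = 43.5 × 761.9 / (470 + 761.9) = 43.5 × 761.9/1232 = 26.9 V.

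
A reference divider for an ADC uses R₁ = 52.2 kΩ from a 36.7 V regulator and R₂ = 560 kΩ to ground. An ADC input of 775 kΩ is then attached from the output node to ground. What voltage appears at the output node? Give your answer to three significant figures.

V_out ≈ 31.6 V

The load sits in parallel with R₂: R₂‖R_L = (560 × 775) / (560 + 775) = 325.1 kΩ.
V_out = 36.7 × 325.1 / (52.2 + 325.1) = 36.7 × 325.1/377.3 = 31.6 V.
(Unloaded it would have been 33.6 V.)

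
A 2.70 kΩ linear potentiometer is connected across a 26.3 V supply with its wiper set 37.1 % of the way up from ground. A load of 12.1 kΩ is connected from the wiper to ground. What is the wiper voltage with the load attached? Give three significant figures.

The wiper splits the pot into (1−α)R = 1.698 kΩ above and αR = 1.002 kΩ below.
Lower section ‖ load = 0.9251 kΩ.
V_wiper = 26.3 × 0.9251/(1.698 + 0.9251) = 9.27 V.

V ≈ 9.27 V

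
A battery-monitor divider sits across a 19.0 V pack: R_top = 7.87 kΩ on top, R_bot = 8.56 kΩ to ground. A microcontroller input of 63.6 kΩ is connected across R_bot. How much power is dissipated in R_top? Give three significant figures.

P ≈ 12.0 mW

Total resistance from the source is R_top + (R_bot‖R_L) = 15.41 kΩ, so I = 19.0/15.41 kΩ = 1.233 mA.
P = I²·R_top = (1.233 mA)² × 7.87 kΩ = 12.0 mW.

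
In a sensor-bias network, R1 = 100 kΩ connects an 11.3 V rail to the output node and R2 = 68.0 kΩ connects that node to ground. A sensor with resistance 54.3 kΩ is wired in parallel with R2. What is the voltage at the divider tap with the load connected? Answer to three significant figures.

V_out ≈ 2.62 V

The load sits in parallel with R2: R2‖R_L = (68.0 × 54.3) / (68.0 + 54.3) = 30.19 kΩ.
V_out = 11.3 × 30.19 / (100 + 30.19) = 11.3 × 30.19/130.2 = 2.62 V.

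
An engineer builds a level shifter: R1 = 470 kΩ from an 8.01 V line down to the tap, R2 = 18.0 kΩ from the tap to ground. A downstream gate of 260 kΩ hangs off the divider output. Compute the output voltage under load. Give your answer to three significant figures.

V_out ≈ 0.277 V

The load sits in parallel with R2: R2‖R_L = (18.0 × 260) / (18.0 + 260) = 16.83 kΩ.
V_out = 8.01 × 16.83 / (470 + 16.83) = 8.01 × 16.83/486.8 = 0.277 V.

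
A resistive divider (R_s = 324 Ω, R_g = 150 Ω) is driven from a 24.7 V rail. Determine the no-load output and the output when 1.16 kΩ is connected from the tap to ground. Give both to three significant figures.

Open-circuit: V = 24.7 × 150/(324 + 150) = 7.82 V.
With the load, R_g becomes R_g‖R_L = 132.8 Ω, so V = 24.7 × 132.8/456.8 = 7.18 V.

Unloaded: 7.82 V; loaded: 7.18 V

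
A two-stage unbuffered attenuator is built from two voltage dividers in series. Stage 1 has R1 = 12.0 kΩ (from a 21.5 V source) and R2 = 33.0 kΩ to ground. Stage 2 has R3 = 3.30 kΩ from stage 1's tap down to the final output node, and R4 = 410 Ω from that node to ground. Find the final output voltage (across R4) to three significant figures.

V_out ≈ 0.517 V

Stage 2 presents R3+R4 = 3710 Ω as a load on stage 1's tap.
Stage 1's lower leg becomes R2‖(R3+R4) = 3335 Ω, so V_mid = 21.5 × 3335/15340 = 4.676 V.
Stage 2 is itself unloaded: V_out = V_mid × R4/(R3+R4) = 4.676 × 410/3710 = 0.517 V.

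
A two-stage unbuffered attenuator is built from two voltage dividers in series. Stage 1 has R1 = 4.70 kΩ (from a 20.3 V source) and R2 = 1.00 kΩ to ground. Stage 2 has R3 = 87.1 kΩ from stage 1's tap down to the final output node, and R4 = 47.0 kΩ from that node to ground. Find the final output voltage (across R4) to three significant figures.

V_out ≈ 1.24 V

Stage 2 presents R3+R4 = 134.1 kΩ as a load on stage 1's tap.
Stage 1's lower leg becomes R2‖(R3+R4) = 0.9926 kΩ, so V_mid = 20.3 × 0.9926/5.693 = 3.540 V.
Stage 2 is itself unloaded: V_out = V_mid × R4/(R3+R4) = 3.540 × 47.0/134.1 = 1.24 V.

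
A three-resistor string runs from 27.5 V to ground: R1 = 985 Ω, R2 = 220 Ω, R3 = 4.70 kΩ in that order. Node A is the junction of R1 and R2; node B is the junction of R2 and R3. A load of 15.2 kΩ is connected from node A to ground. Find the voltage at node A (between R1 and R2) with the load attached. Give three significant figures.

V ≈ 21.7 V

Below node A the series string R2+R3 = 4920 Ω sits in parallel with the 15200 Ω load: 3717 Ω.
V_A = 27.5 × 3717/(985 + 3717) = 21.7 V.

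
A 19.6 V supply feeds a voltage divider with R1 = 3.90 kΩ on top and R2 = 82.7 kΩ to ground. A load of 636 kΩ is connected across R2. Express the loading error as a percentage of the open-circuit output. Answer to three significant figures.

0.582 %

The divider's output (Thévenin) resistance is R1‖R2 = 3.724 kΩ.
Fractional drop under load = R_th/(R_th + R_L) = 3.724 / (3.724 + 636) = 0.005822.
So the output falls by 0.582 %.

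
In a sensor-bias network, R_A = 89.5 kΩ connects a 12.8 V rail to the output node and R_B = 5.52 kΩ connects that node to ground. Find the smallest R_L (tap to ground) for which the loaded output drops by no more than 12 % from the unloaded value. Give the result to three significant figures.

Output resistance R_th = R_A‖R_B = (89.5 × 5.52)/95.02 = 5.199 kΩ.
The fractional drop is R_th/(R_th + R_L); requiring this ≤ 0.120 gives R_L ≥ R_th(1/0.120 − 1) = 5.199 × 7.333 = 38.1 kΩ.

R_L(min) ≈ 38.1 kΩ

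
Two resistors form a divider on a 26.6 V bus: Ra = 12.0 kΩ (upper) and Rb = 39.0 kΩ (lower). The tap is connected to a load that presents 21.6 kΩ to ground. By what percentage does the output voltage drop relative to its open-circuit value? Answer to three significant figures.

29.8 %

Unloaded V = 26.6 × 39.0/51.00 = 20.34 V.
Loaded: Rb‖R_L = 13.90 kΩ, giving V = 26.6 × 13.90/25.90 = 14.28 V.
Drop = (20.34 − 14.28) / 20.34 = 29.8 %.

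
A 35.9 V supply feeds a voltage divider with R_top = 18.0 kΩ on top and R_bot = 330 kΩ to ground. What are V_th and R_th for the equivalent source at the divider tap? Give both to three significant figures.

V_th is the open-circuit tap voltage: 35.9 × 330/(18.0 + 330) = 34.0 V.
With the supply zeroed, R_top and R_bot appear in parallel from the tap: R_th = R_top‖R_bot = (18.0 × 330)/348.0 = 17.1 kΩ.

V_th = 34.0 V, R_th = 17.1 kΩ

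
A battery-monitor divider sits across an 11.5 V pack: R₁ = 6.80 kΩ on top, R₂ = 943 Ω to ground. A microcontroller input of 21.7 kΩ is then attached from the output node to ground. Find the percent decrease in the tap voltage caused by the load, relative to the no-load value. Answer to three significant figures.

3.68 %

The divider's output (Thévenin) resistance is R₁‖R₂ = 828.2 Ω.
Fractional drop under load = R_th/(R_th + R_L) = 828.2 / (828.2 + 21700) = 0.03676.
So the output falls by 3.68 %.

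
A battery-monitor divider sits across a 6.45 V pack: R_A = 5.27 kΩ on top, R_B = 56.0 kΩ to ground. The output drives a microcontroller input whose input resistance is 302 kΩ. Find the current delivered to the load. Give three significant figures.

I_L ≈ 0.0192 mA

R_B‖R_L = 47.24 kΩ; V_out = 6.45 × 47.24/52.51 = 5.803 V.
I_L = V_out / R_L = 5.803 / 302 kΩ = 0.0192 mA.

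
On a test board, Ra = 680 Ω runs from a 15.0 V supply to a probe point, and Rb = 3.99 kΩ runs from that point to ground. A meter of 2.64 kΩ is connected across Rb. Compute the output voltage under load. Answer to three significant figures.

The load sits in parallel with Rb: Rb‖R_L = (3990 × 2640) / (3990 + 2640) = 1589 Ω.
V_out = 15.0 × 1589 / (680 + 1589) = 15.0 × 1589/2269 = 10.5 V.

V_out ≈ 10.5 V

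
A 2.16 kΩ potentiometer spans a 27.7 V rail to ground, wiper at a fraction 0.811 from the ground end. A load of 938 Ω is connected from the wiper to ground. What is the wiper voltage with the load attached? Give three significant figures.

V ≈ 16.6 V

The wiper splits the pot into (1−α)R = 408.2 Ω above and αR = 1752 Ω below.
Lower section ‖ load = 610.9 Ω.
V_wiper = 27.7 × 610.9/(408.2 + 610.9) = 16.6 V.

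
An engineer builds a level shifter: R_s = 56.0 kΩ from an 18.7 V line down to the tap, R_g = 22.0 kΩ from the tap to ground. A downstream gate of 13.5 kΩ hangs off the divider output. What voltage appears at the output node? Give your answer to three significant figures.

The load sits in parallel with R_g: R_g‖R_L = (22.0 × 13.5) / (22.0 + 13.5) = 8.366 kΩ.
V_out = 18.7 × 8.366 / (56.0 + 8.366) = 18.7 × 8.366/64.37 = 2.43 V.

V_out ≈ 2.43 V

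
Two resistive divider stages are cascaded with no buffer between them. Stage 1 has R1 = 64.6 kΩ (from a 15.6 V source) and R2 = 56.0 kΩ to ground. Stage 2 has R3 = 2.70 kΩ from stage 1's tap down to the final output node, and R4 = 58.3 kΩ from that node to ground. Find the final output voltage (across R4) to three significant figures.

V_out ≈ 4.64 V

Stage 2 presents R3+R4 = 61.00 kΩ as a load on stage 1's tap.
Stage 1's lower leg becomes R2‖(R3+R4) = 29.20 kΩ, so V_mid = 15.6 × 29.20/93.80 = 4.856 V.
Stage 2 is itself unloaded: V_out = V_mid × R4/(R3+R4) = 4.856 × 58.3/61.00 = 4.64 V.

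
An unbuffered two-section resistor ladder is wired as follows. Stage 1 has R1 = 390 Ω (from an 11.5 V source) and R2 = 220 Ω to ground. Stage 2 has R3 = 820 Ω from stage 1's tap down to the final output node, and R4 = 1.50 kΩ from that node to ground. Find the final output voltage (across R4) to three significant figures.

V_out ≈ 2.53 V

Stage 2 presents R3+R4 = 2320 Ω as a load on stage 1's tap.
Stage 1's lower leg becomes R2‖(R3+R4) = 200.9 Ω, so V_mid = 11.5 × 200.9/590.9 = 3.910 V.
Stage 2 is itself unloaded: V_out = V_mid × R4/(R3+R4) = 3.910 × 1500/2320 = 2.53 V.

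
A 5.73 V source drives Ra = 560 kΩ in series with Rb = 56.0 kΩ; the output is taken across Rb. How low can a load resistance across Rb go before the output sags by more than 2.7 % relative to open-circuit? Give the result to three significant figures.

Output resistance R_th = Ra‖Rb = (560 × 56.0)/616.0 = 50.91 kΩ.
The fractional drop is R_th/(R_th + R_L); requiring this ≤ 0.0270 gives R_L ≥ R_th(1/0.0270 − 1) = 50.91 × 36.04 = 1.83 MΩ.

R_L(min) ≈ 1.83 MΩ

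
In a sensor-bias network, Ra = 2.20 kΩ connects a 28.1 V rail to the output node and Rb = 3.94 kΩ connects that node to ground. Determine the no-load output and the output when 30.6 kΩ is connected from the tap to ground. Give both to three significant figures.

Open-circuit: V = 28.1 × 3.94/(2.20 + 3.94) = 18.0 V.
With the load, Rb becomes Rb‖R_L = 3.491 kΩ, so V = 28.1 × 3.491/5.691 = 17.2 V.

Unloaded: 18.0 V; loaded: 17.2 V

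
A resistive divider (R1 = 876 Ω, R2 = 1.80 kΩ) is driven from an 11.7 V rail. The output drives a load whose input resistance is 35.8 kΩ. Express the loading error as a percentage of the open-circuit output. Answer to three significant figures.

The divider's output (Thévenin) resistance is R1‖R2 = 589.2 Ω.
Fractional drop under load = R_th/(R_th + R_L) = 589.2 / (589.2 + 35800) = 0.01619.
So the output falls by 1.62 %.

1.62 %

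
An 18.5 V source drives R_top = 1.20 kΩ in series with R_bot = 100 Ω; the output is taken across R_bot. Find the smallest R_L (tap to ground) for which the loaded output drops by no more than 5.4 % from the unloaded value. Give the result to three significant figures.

R_L(min) ≈ 1.62 kΩ

Output resistance R_th = R_top‖R_bot = (1200 × 100)/1300 = 92.31 Ω.
The fractional drop is R_th/(R_th + R_L); requiring this ≤ 0.0540 gives R_L ≥ R_th(1/0.0540 − 1) = 92.31 × 17.52 = 1.62 kΩ.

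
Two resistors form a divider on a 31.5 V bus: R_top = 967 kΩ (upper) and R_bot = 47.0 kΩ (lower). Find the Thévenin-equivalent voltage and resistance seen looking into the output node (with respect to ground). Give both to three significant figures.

V_th is the open-circuit tap voltage: 31.5 × 47.0/(967 + 47.0) = 1.46 V.
With the supply zeroed, R_top and R_bot appear in parallel from the tap: R_th = R_top‖R_bot = (967 × 47.0)/1014 = 44.8 kΩ.

V_th = 1.46 V, R_th = 44.8 kΩ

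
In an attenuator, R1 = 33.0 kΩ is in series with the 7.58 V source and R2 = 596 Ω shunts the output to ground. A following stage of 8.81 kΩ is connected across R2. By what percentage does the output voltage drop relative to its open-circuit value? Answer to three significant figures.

The divider's output (Thévenin) resistance is R1‖R2 = 585.4 Ω.
Fractional drop under load = R_th/(R_th + R_L) = 585.4 / (585.4 + 8810) = 0.06231.
So the output falls by 6.23 %.

6.23 %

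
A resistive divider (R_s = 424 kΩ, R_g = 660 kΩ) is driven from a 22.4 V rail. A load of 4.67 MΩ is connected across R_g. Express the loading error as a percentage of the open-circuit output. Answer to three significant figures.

5.24 %

The divider's output (Thévenin) resistance is R_s‖R_g = 258.2 kΩ.
Fractional drop under load = R_th/(R_th + R_L) = 258.2 / (258.2 + 4670) = 0.05238.
So the output falls by 5.24 %.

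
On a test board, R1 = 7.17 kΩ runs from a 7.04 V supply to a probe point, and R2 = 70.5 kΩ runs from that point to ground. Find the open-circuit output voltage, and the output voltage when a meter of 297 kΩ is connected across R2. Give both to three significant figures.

Open-circuit: V = 7.04 × 70.5/(7.17 + 70.5) = 6.39 V.
With the load, R2 becomes R2‖R_L = 56.98 kΩ, so V = 7.04 × 56.98/64.15 = 6.25 V.

Unloaded: 6.39 V; loaded: 6.25 V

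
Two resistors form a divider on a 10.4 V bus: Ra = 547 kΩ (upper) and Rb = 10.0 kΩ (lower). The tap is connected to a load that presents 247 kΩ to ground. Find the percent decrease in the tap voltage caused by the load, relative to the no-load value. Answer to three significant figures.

The divider's output (Thévenin) resistance is Ra‖Rb = 9.820 kΩ.
Fractional drop under load = R_th/(R_th + R_L) = 9.820 / (9.820 + 247) = 0.03824.
So the output falls by 3.82 %.

3.82 %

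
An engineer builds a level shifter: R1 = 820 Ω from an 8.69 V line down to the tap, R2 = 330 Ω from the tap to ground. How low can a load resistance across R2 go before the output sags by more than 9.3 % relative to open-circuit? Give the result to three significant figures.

Output resistance R_th = R1‖R2 = (820 × 330)/1150 = 235.3 Ω.
The fractional drop is R_th/(R_th + R_L); requiring this ≤ 0.0930 gives R_L ≥ R_th(1/0.0930 − 1) = 235.3 × 9.753 = 2.29 kΩ.

R_L(min) ≈ 2.29 kΩ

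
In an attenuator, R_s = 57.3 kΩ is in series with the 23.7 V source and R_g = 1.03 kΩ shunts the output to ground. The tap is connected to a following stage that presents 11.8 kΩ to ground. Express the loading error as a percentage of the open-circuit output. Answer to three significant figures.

7.90 %

The divider's output (Thévenin) resistance is R_s‖R_g = 1.012 kΩ.
Fractional drop under load = R_th/(R_th + R_L) = 1.012 / (1.012 + 11.8) = 0.07897.
So the output falls by 7.90 %.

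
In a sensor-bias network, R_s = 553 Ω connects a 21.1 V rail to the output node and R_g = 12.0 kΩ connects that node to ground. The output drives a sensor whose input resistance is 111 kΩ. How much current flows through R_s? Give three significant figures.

R_g‖R_L = 10830 Ω, so the source sees R_s + R_g‖R_L = 11380 Ω.
I = 21.1 V / 11380 Ω = 1.85 mA.

I ≈ 1.85 mA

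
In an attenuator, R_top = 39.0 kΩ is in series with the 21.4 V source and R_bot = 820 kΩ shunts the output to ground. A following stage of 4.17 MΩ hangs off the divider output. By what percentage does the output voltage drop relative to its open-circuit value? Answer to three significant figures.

0.885 %

The divider's output (Thévenin) resistance is R_top‖R_bot = 37.23 kΩ.
Fractional drop under load = R_th/(R_th + R_L) = 37.23 / (37.23 + 4170) = 0.008849.
So the output falls by 0.885 %.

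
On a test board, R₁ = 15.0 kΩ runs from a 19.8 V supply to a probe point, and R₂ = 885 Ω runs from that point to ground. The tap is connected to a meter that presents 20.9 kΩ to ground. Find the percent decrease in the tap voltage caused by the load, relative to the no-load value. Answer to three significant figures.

3.84 %

The divider's output (Thévenin) resistance is R₁‖R₂ = 835.7 Ω.
Fractional drop under load = R_th/(R_th + R_L) = 835.7 / (835.7 + 20900) = 0.03845.
So the output falls by 3.84 %.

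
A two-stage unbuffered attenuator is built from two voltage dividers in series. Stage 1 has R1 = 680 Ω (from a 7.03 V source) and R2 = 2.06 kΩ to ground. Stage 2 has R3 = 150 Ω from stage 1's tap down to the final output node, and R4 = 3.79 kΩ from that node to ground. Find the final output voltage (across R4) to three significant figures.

Stage 2 presents R3+R4 = 3940 Ω as a load on stage 1's tap.
Stage 1's lower leg becomes R2‖(R3+R4) = 1353 Ω, so V_mid = 7.03 × 1353/2033 = 4.678 V.
Stage 2 is itself unloaded: V_out = V_mid × R4/(R3+R4) = 4.678 × 3790/3940 = 4.50 V.

V_out ≈ 4.50 V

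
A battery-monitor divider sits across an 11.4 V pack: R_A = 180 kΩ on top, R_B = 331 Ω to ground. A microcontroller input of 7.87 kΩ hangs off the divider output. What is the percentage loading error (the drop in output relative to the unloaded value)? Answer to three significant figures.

The divider's output (Thévenin) resistance is R_A‖R_B = 330.4 Ω.
Fractional drop under load = R_th/(R_th + R_L) = 330.4 / (330.4 + 7870) = 0.04029.
So the output falls by 4.03 %.

4.03 %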